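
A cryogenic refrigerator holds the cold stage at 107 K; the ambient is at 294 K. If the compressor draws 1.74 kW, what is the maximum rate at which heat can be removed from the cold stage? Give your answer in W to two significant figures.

1000 W

The reservoir spacing is ΔT = 294 − 107 = 187.0 K.
COP_Carnot = T_C/ΔT = 107.00/187.0 = 0.5722.
Q̇_max = COP_Carnot × Ẇ = 0.5722 × 1.740 kW = 0.9956 kW = 995.6 W.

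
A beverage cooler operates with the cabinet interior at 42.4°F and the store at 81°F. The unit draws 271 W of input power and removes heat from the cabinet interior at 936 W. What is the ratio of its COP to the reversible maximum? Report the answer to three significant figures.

COP_actual = Q̇_C/Ẇ = 936.0/271.0 = 3.454.
In absolute terms T_C = 278.93 K and T_H = 300.37 K, so ΔT = 21.44 K.
COP_Carnot = T_C/ΔT = 278.93/21.44 = 13.01.
η_II = COP_actual/COP_Carnot = 3.454/13.01 = 0.2655.

0.266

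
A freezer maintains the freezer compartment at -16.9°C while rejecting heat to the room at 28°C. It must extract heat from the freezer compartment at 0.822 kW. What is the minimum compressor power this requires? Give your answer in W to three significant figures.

In absolute terms T_C = 256.25 K and T_H = 301.15 K, so ΔT = 44.90 K.
COP_Carnot = T_C/ΔT = 256.25/44.90 = 5.707.
Ẇ_min = Q̇/COP_Carnot = 0.8220/5.707 = 0.1440 kW = 144.0 W.

144 W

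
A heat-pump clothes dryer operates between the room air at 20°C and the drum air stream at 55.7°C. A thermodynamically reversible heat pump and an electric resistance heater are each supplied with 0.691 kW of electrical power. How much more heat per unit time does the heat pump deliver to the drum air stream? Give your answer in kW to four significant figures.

5.674 kW

In absolute terms T_C = 293.15 K and T_H = 328.85 K, so ΔT = 35.70 K.
COP_Carnot = T_H/ΔT = 328.85/35.70 = 9.211.
The heat pump delivers Q̇_H = COP × Ẇ = 6.365 kW; the resistance heater delivers Ẇ = 0.6910 kW.
Extra = (COP − 1)·Ẇ = 5.674 kW.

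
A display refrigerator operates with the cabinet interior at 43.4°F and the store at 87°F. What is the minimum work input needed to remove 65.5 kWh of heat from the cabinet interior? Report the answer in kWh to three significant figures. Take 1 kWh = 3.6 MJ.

In absolute terms T_C = 279.48 K and T_H = 303.71 K, so ΔT = 24.22 K.
The reversible limit is COP_R = T_C/ΔT = 11.54, so W_min = Q_C/COP = Q_C·ΔT/T_C.
W_min = 65.50 × 24.22/279.48 = 5.677 kWh.

5.68 kWh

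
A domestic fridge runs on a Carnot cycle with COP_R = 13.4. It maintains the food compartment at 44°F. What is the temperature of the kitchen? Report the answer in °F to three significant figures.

COP_R = T_C/(T_H − T_C) gives T_H − T_C = T_C/COP.
With T_C = 279.82 K, T_H = 279.82 × (1 + 1/13.4) = 300.70 K.
Converting, 300.70 K = 81.59°F.

81.6 °F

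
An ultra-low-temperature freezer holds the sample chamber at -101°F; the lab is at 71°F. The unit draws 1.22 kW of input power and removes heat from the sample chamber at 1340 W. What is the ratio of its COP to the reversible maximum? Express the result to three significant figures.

0.527

Converting, Q̇_C = 1340 W = 1.340 kW, so COP_actual = Q̇_C/Ẇ = 1.340/1.220 = 1.098.
In absolute terms T_C = 199.26 K and T_H = 294.82 K, so ΔT = 95.56 K.
COP_Carnot = T_C/ΔT = 199.26/95.56 = 2.085.
η_II = COP_actual/COP_Carnot = 1.098/2.085 = 0.5267.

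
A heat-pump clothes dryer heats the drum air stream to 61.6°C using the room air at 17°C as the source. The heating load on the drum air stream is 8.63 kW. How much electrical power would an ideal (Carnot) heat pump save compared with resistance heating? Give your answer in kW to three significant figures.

7.48 kW

In absolute terms T_C = 290.15 K and T_H = 334.75 K, so ΔT = 44.60 K.
COP_Carnot = T_H/ΔT = 334.75/44.60 = 7.506.
Resistance heating needs Ẇ_res = Q̇_H = 8.630 kW; the reversible heat pump needs only Ẇ_hp = Q̇_H/COP = 1.150 kW.
Saving = 8.630 − 1.150 = 7.480 kW.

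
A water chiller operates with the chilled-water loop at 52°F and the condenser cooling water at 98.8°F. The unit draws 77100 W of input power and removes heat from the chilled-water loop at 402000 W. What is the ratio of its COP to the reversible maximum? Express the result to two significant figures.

COP_actual = Q̇_C/Ẇ = 402000/77100 = 5.214.
In absolute terms T_C = 284.26 K and T_H = 310.26 K, so ΔT = 26.00 K.
COP_Carnot = T_C/ΔT = 284.26/26.00 = 10.93.
η_II = COP_actual/COP_Carnot = 5.214/10.93 = 0.4769.

0.48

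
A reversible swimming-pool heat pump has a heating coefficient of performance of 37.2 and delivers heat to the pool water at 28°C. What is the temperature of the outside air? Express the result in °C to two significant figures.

20 °C

COP_HP = T_H/(T_H − T_C) gives T_H − T_C = T_H/COP.
With T_H = 301.15 K, T_C = 301.15 × (1 − 1/37.2) = 293.05 K.
Converting, 293.05 K = 19.90°C.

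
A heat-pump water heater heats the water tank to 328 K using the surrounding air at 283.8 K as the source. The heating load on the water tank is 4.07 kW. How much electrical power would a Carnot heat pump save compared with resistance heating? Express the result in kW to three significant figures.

3.52 kW

The reservoir spacing is ΔT = 328 − 283.8 = 44.20 K.
COP_Carnot = T_H/ΔT = 328.00/44.20 = 7.421.
Resistance heating needs Ẇ_res = Q̇_H = 4.070 kW; the reversible heat pump needs only Ẇ_hp = Q̇_H/COP = 0.5485 kW.
Saving = 4.070 − 0.5485 = 3.522 kW.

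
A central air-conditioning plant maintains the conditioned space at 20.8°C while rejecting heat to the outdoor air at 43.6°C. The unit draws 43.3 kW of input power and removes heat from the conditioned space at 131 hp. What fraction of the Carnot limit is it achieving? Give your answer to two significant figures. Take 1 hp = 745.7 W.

0.17

Converting, Q̇_C = 131.0 hp = 97.69 kW, so COP_actual = Q̇_C/Ẇ = 97.69/43.30 = 2.256.
In absolute terms T_C = 293.95 K and T_H = 316.75 K, so ΔT = 22.80 K.
COP_Carnot = T_C/ΔT = 293.95/22.80 = 12.89.
η_II = COP_actual/COP_Carnot = 2.256/12.89 = 0.1750.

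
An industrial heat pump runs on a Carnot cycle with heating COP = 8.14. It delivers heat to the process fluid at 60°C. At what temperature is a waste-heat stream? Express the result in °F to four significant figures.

COP_HP = T_H/(T_H − T_C) gives T_H − T_C = T_H/COP.
With T_H = 333.15 K, T_C = 333.15 × (1 − 1/8.14) = 292.22 K.
Converting, 292.22 K = 66.33°F.

66.33 °F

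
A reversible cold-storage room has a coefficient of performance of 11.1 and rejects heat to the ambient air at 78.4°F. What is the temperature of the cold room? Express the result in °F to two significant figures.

For a Carnot refrigerator COP_R = T_C/(T_H − T_C), so T_C = COP·T_H/(1 + COP).
With T_H = 298.93 K, T_C = 11.1 × 298.93/12.10 = 274.22 K.
Converting, 274.22 K = 33.93°F.

34 °F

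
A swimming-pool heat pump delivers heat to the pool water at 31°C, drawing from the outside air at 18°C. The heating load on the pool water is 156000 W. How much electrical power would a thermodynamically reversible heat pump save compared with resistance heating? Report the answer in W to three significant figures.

In absolute terms T_C = 291.15 K and T_H = 304.15 K, so ΔT = 13.00 K.
COP_Carnot = T_H/ΔT = 304.15/13.00 = 23.40.
Resistance heating needs Ẇ_res = Q̇_H = 156000 W; the reversible heat pump needs only Ẇ_hp = Q̇_H/COP = 6668 W.
Saving = 156000 − 6668 = 149300 W.

149000 W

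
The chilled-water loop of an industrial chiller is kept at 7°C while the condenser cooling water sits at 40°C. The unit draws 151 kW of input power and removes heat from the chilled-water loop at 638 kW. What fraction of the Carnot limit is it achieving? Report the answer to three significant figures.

COP_actual = Q̇_C/Ẇ = 638.0/151.0 = 4.225.
In absolute terms T_C = 280.15 K and T_H = 313.15 K, so ΔT = 33.00 K.
COP_Carnot = T_C/ΔT = 280.15/33.00 = 8.489.
η_II = COP_actual/COP_Carnot = 4.225/8.489 = 0.4977.

0.498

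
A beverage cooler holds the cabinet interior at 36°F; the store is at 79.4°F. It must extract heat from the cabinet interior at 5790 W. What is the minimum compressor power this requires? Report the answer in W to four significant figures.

507.0 W

In absolute terms T_C = 275.37 K and T_H = 299.48 K, so ΔT = 24.11 K.
COP_Carnot = T_C/ΔT = 275.37/24.11 = 11.42.
Ẇ_min = Q̇/COP_Carnot = 5790/11.42 = 507.0 W.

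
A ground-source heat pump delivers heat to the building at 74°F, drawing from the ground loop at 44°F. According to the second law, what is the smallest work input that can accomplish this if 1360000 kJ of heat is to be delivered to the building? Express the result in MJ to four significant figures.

In absolute terms T_C = 279.82 K and T_H = 296.48 K, so ΔT = 16.67 K.
The reversible limit is COP_HP = T_H/ΔT = 17.79, so W_min = Q_H/COP = Q_H·ΔT/T_H.
W_min = 1360000 × 16.67/296.48 = 76450 kJ = 76.45 MJ.

76.45 MJ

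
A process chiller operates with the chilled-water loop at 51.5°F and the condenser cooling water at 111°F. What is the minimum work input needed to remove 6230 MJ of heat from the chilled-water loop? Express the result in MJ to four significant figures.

In absolute terms T_C = 283.98 K and T_H = 317.04 K, so ΔT = 33.06 K.
The reversible limit is COP_R = T_C/ΔT = 8.591, so W_min = Q_C/COP = Q_C·ΔT/T_C.
W_min = 6230 × 33.06/283.98 = 725.2 MJ.

725.2 MJ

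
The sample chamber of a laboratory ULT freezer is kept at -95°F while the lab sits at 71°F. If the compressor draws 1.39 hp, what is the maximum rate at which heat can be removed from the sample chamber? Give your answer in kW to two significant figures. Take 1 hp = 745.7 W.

In absolute terms T_C = 202.59 K and T_H = 294.82 K, so ΔT = 92.22 K.
COP_Carnot = T_C/ΔT = 202.59/92.22 = 2.197.
Q̇_max = COP_Carnot × Ẇ = 2.197 × 1.390 hp = 3.054 hp = 2.277 kW.

2.3 kW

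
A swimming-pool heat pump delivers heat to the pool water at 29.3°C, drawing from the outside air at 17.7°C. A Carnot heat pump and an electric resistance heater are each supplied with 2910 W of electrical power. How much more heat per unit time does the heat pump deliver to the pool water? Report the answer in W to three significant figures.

73000 W

In absolute terms T_C = 290.85 K and T_H = 302.45 K, so ΔT = 11.60 K.
COP_Carnot = T_H/ΔT = 302.45/11.60 = 26.07.
The heat pump delivers Q̇_H = COP × Ẇ = 75870 W; the resistance heater delivers Ẇ = 2910 W.
Extra = (COP − 1)·Ẇ = 72960 W.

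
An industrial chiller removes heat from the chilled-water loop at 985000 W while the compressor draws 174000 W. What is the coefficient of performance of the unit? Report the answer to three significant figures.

5.66

The first law gives Q̇_H = Q̇_C + Ẇ, so the three rates are Q̇_C = 985000, Q̇_H = 1159000, Ẇ = 174000 W.
COP_R = Q̇_C/Ẇ = 985000/174000 = 5.661.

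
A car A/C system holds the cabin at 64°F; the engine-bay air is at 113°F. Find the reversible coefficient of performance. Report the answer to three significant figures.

10.7

In absolute terms T_C = 290.93 K and T_H = 318.15 K, so ΔT = 27.22 K.
For a reversible cycle, COP_Carnot = T_C/ΔT = 290.93/27.22 = 10.69.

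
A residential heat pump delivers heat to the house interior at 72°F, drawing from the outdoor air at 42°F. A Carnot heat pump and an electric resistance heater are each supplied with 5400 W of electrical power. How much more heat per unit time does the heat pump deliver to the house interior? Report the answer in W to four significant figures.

90300 W

In absolute terms T_C = 278.71 K and T_H = 295.37 K, so ΔT = 16.67 K.
COP_Carnot = T_H/ΔT = 295.37/16.67 = 17.72.
The heat pump delivers Q̇_H = COP × Ẇ = 95700 W; the resistance heater delivers Ẇ = 5400 W.
Extra = (COP − 1)·Ẇ = 90300 W.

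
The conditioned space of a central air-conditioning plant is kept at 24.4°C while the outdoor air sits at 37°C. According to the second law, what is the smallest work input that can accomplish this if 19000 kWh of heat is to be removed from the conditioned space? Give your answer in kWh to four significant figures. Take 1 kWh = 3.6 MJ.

804.6 kWh

In absolute terms T_C = 297.55 K and T_H = 310.15 K, so ΔT = 12.60 K.
The reversible limit is COP_R = T_C/ΔT = 23.62, so W_min = Q_C/COP = Q_C·ΔT/T_C.
W_min = 19000 × 12.60/297.55 = 804.6 kWh.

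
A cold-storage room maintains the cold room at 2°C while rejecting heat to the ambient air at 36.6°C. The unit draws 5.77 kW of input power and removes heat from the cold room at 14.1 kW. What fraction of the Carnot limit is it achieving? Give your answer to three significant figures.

0.307

COP_actual = Q̇_C/Ẇ = 14.10/5.770 = 2.444.
In absolute terms T_C = 275.15 K and T_H = 309.75 K, so ΔT = 34.60 K.
COP_Carnot = T_C/ΔT = 275.15/34.60 = 7.952.
η_II = COP_actual/COP_Carnot = 2.444/7.952 = 0.3073.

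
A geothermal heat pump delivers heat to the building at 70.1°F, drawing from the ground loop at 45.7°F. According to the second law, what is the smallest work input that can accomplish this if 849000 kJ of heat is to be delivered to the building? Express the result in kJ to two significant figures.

In absolute terms T_C = 280.76 K and T_H = 294.32 K, so ΔT = 13.56 K.
The reversible limit is COP_HP = T_H/ΔT = 21.71, so W_min = Q_H/COP = Q_H·ΔT/T_H.
W_min = 849000 × 13.56/294.32 = 39100 kJ.

39000 kJ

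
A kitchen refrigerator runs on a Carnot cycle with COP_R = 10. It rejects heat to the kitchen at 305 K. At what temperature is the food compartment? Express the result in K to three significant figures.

For a Carnot refrigerator COP_R = T_C/(T_H − T_C), so T_C = COP·T_H/(1 + COP).
With T_H = 305.00 K, T_C = 10 × 305.00/11.00 = 277.27 K.

277 K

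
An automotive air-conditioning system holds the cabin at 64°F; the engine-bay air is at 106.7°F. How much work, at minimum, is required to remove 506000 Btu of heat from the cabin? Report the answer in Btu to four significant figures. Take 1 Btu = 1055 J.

In absolute terms T_C = 290.93 K and T_H = 314.65 K, so ΔT = 23.72 K.
The reversible limit is COP_R = T_C/ΔT = 12.26, so W_min = Q_C/COP = Q_C·ΔT/T_C.
W_min = 506000 × 23.72/290.93 = 41260 Btu.

41260 Btu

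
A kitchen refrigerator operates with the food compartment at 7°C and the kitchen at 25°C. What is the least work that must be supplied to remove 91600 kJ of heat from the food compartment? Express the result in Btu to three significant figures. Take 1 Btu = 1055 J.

In absolute terms T_C = 280.15 K and T_H = 298.15 K, so ΔT = 18.00 K.
The reversible limit is COP_R = T_C/ΔT = 15.56, so W_min = Q_C/COP = Q_C·ΔT/T_C.
W_min = 91600 × 18.00/280.15 = 5885 kJ = 5579 Btu.

5580 Btu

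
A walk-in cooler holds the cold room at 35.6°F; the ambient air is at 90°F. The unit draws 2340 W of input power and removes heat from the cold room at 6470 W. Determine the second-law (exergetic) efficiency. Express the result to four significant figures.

COP_actual = Q̇_C/Ẇ = 6470/2340 = 2.765.
In absolute terms T_C = 275.15 K and T_H = 305.37 K, so ΔT = 30.22 K.
COP_Carnot = T_C/ΔT = 275.15/30.22 = 9.104.
η_II = COP_actual/COP_Carnot = 2.765/9.104 = 0.3037.

0.3037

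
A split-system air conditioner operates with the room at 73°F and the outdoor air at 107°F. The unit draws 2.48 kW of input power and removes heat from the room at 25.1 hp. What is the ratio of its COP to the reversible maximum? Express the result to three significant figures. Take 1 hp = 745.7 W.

Converting, Q̇_C = 25.10 hp = 18.72 kW, so COP_actual = Q̇_C/Ẇ = 18.72/2.480 = 7.547.
In absolute terms T_C = 295.93 K and T_H = 314.82 K, so ΔT = 18.89 K.
COP_Carnot = T_C/ΔT = 295.93/18.89 = 15.67.
η_II = COP_actual/COP_Carnot = 7.547/15.67 = 0.4817.

0.482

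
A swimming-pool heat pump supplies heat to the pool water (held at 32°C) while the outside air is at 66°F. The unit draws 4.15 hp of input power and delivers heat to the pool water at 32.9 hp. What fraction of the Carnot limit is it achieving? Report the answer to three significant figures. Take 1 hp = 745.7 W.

0.341

COP_actual = Q̇_H/Ẇ = 32.90/4.150 = 7.928.
In absolute terms T_C = 292.04 K and T_H = 305.15 K, so ΔT = 13.11 K.
COP_Carnot = T_H/ΔT = 305.15/13.11 = 23.27.
η_II = COP_actual/COP_Carnot = 7.928/23.27 = 0.3406.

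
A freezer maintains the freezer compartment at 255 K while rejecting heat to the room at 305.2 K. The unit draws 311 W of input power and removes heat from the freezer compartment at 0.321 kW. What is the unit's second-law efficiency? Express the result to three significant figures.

Converting, Q̇_C = 0.3210 kW = 321.0 W, so COP_actual = Q̇_C/Ẇ = 321.0/311.0 = 1.032.
The reservoir spacing is ΔT = 305.2 − 255 = 50.20 K.
COP_Carnot = T_C/ΔT = 255.00/50.20 = 5.080.
η_II = COP_actual/COP_Carnot = 1.032/5.080 = 0.2032.

0.203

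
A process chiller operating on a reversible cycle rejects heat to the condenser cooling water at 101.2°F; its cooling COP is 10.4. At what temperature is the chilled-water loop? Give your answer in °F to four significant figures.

For a Carnot refrigerator COP_R = T_C/(T_H − T_C), so T_C = COP·T_H/(1 + COP).
With T_H = 311.59 K, T_C = 10.4 × 311.59/11.40 = 284.26 K.
Converting, 284.26 K = 52.00°F.

52.00 °F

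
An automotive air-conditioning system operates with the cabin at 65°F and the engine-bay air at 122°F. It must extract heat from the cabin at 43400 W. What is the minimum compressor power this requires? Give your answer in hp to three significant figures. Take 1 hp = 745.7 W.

In absolute terms T_C = 291.48 K and T_H = 323.15 K, so ΔT = 31.67 K.
COP_Carnot = T_C/ΔT = 291.48/31.67 = 9.205.
Ẇ_min = Q̇/COP_Carnot = 43400/9.205 = 4715 W = 6.323 hp.

6.32 hp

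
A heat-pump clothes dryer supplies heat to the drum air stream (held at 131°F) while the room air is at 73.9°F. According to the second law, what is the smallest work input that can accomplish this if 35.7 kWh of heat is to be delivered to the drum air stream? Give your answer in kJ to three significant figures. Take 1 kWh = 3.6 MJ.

In absolute terms T_C = 296.43 K and T_H = 328.15 K, so ΔT = 31.72 K.
The reversible limit is COP_HP = T_H/ΔT = 10.34, so W_min = Q_H/COP = Q_H·ΔT/T_H.
W_min = 35.70 × 31.72/328.15 = 3.451 kWh = 12420 kJ.

12400 kJ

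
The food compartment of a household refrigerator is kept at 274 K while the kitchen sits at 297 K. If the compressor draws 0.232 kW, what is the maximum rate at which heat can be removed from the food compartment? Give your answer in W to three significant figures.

The reservoir spacing is ΔT = 297 − 274 = 23.00 K.
COP_Carnot = T_C/ΔT = 274.00/23.00 = 11.91.
Q̇_max = COP_Carnot × Ẇ = 11.91 × 0.2320 kW = 2.764 kW = 2764 W.

2760 W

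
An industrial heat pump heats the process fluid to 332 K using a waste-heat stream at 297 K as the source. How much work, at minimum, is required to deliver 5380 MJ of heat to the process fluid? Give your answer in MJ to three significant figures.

567 MJ

The reservoir spacing is ΔT = 332 − 297 = 35.00 K.
The reversible limit is COP_HP = T_H/ΔT = 9.486, so W_min = Q_H/COP = Q_H·ΔT/T_H.
W_min = 5380 × 35.00/332.00 = 567.2 MJ.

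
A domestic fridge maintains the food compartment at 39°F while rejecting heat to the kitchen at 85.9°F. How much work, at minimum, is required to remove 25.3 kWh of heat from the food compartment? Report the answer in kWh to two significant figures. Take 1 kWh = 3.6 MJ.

2.4 kWh

In absolute terms T_C = 277.04 K and T_H = 303.09 K, so ΔT = 26.06 K.
The reversible limit is COP_R = T_C/ΔT = 10.63, so W_min = Q_C/COP = Q_C·ΔT/T_C.
W_min = 25.30 × 26.06/277.04 = 2.379 kWh.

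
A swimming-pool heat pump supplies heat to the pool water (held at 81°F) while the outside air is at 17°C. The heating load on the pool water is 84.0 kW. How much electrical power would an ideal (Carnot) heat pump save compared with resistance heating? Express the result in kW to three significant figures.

In absolute terms T_C = 290.15 K and T_H = 300.37 K, so ΔT = 10.22 K.
COP_Carnot = T_H/ΔT = 300.37/10.22 = 29.38.
Resistance heating needs Ẇ_res = Q̇_H = 84.00 kW; the reversible heat pump needs only Ẇ_hp = Q̇_H/COP = 2.859 kW.
Saving = 84.00 − 2.859 = 81.14 kW.

81.1 kW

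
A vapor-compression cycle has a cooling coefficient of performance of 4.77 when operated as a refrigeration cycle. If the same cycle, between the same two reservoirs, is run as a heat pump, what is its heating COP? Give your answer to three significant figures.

5.77

The first law on one cycle gives Q_H = Q_C + W, so Q_H/W = Q_C/W + 1.
COP_HP = COP_R + 1 = 4.77 + 1 = 5.77.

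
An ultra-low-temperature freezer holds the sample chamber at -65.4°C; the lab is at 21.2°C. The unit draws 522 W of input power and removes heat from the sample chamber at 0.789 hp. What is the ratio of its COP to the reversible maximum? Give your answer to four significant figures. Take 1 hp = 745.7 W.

Converting, Q̇_C = 0.7890 hp = 588.4 W, so COP_actual = Q̇_C/Ẇ = 588.4/522.0 = 1.127.
In absolute terms T_C = 207.75 K and T_H = 294.35 K, so ΔT = 86.60 K.
COP_Carnot = T_C/ΔT = 207.75/86.60 = 2.399.
η_II = COP_actual/COP_Carnot = 1.127/2.399 = 0.4698.

0.4698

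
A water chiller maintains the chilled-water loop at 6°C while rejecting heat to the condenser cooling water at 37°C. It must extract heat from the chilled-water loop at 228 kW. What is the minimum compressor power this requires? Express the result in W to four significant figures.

25320 W

In absolute terms T_C = 279.15 K and T_H = 310.15 K, so ΔT = 31.00 K.
COP_Carnot = T_C/ΔT = 279.15/31.00 = 9.005.
Ẇ_min = Q̇/COP_Carnot = 228.0/9.005 = 25.32 kW = 25320 W.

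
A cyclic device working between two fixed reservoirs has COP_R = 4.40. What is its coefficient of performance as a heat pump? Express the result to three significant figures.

The first law on one cycle gives Q_H = Q_C + W, so Q_H/W = Q_C/W + 1.
COP_HP = COP_R + 1 = 4.40 + 1 = 5.40.

5.40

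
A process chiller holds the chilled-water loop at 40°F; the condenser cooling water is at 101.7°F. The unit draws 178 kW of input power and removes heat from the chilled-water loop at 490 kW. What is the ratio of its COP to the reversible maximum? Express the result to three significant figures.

COP_actual = Q̇_C/Ẇ = 490.0/178.0 = 2.753.
In absolute terms T_C = 277.59 K and T_H = 311.87 K, so ΔT = 34.28 K.
COP_Carnot = T_C/ΔT = 277.59/34.28 = 8.098.
η_II = COP_actual/COP_Carnot = 2.753/8.098 = 0.3399.

0.340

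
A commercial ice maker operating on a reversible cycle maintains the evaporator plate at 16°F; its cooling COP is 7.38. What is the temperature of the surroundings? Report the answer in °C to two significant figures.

COP_R = T_C/(T_H − T_C) gives T_H − T_C = T_C/COP.
With T_C = 264.26 K, T_H = 264.26 × (1 + 1/7.38) = 300.07 K.
Converting, 300.07 K = 26.92°C.

27 °C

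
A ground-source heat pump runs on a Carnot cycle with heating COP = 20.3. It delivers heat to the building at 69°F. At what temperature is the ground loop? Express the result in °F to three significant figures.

COP_HP = T_H/(T_H − T_C) gives T_H − T_C = T_H/COP.
With T_H = 293.71 K, T_C = 293.71 × (1 − 1/20.3) = 279.24 K.
Converting, 279.24 K = 42.96°F.

43.0 °F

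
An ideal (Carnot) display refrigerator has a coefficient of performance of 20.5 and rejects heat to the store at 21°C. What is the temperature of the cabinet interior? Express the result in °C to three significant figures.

For a Carnot refrigerator COP_R = T_C/(T_H − T_C), so T_C = COP·T_H/(1 + COP).
With T_H = 294.15 K, T_C = 20.5 × 294.15/21.50 = 280.47 K.
Converting, 280.47 K = 7.32°C.

7.32 °C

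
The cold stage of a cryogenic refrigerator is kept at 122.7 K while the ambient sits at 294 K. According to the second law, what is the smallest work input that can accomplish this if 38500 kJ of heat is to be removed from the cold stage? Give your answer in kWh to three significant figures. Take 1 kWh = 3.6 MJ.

14.9 kWh

The reservoir spacing is ΔT = 294 − 122.7 = 171.3 K.
The reversible limit is COP_R = T_C/ΔT = 0.7163, so W_min = Q_C/COP = Q_C·ΔT/T_C.
W_min = 38500 × 171.3/122.70 = 53750 kJ = 14.93 kWh.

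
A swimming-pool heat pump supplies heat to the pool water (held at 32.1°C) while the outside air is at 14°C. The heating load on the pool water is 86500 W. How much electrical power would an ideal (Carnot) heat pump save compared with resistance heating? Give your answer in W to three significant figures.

81400 W

In absolute terms T_C = 287.15 K and T_H = 305.25 K, so ΔT = 18.10 K.
COP_Carnot = T_H/ΔT = 305.25/18.10 = 16.86.
Resistance heating needs Ẇ_res = Q̇_H = 86500 W; the reversible heat pump needs only Ẇ_hp = Q̇_H/COP = 5129 W.
Saving = 86500 − 5129 = 81370 W.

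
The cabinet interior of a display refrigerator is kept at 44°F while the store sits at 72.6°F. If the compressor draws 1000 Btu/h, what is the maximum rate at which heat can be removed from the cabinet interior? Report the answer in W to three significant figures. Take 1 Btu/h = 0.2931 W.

5160 W

In absolute terms T_C = 279.82 K and T_H = 295.71 K, so ΔT = 15.89 K.
COP_Carnot = T_C/ΔT = 279.82/15.89 = 17.61.
Q̇_max = COP_Carnot × Ẇ = 17.61 × 1000 Btu/h = 17610 Btu/h = 5162 W.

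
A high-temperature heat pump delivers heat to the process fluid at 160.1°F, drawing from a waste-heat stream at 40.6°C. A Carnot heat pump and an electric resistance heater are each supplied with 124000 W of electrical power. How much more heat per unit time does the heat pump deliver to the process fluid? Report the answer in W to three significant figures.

In absolute terms T_C = 313.75 K and T_H = 344.32 K, so ΔT = 30.57 K.
COP_Carnot = T_H/ΔT = 344.32/30.57 = 11.26.
The heat pump delivers Q̇_H = COP × Ẇ = 1397000 W; the resistance heater delivers Ẇ = 124000 W.
Extra = (COP − 1)·Ẇ = 1273000 W.

1270000 W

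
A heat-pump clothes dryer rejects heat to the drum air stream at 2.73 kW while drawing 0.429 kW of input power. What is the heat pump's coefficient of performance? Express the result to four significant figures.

The first law gives Q̇_H = Q̇_C + Ẇ, so the three rates are Q̇_C = 2.301, Q̇_H = 2.730, Ẇ = 0.4290 kW.
COP_HP = Q̇_H/Ẇ = 2.730/0.4290 = 6.364.

6.364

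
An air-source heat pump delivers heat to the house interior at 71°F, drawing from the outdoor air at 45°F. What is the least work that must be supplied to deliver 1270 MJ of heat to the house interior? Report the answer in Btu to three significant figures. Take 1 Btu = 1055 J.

59000 Btu

In absolute terms T_C = 280.37 K and T_H = 294.82 K, so ΔT = 14.44 K.
The reversible limit is COP_HP = T_H/ΔT = 20.41, so W_min = Q_H/COP = Q_H·ΔT/T_H.
W_min = 1270 × 14.44/294.82 = 62.22 MJ = 58980 Btu.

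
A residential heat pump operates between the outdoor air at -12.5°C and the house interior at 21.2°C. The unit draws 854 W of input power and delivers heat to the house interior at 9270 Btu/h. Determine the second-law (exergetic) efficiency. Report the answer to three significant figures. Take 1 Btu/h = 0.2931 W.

Converting, Q̇_H = 9270 Btu/h = 2717 W, so COP_actual = Q̇_H/Ẇ = 2717/854.0 = 3.182.
In absolute terms T_C = 260.65 K and T_H = 294.35 K, so ΔT = 33.70 K.
COP_Carnot = T_H/ΔT = 294.35/33.70 = 8.734.
η_II = COP_actual/COP_Carnot = 3.182/8.734 = 0.3643.

0.364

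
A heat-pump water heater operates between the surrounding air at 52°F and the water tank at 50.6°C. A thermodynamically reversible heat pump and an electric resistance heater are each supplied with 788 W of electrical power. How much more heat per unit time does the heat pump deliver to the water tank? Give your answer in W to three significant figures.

5670 W

In absolute terms T_C = 284.26 K and T_H = 323.75 K, so ΔT = 39.49 K.
COP_Carnot = T_H/ΔT = 323.75/39.49 = 8.199.
The heat pump delivers Q̇_H = COP × Ẇ = 6460 W; the resistance heater delivers Ẇ = 788.0 W.
Extra = (COP − 1)·Ẇ = 5672 W.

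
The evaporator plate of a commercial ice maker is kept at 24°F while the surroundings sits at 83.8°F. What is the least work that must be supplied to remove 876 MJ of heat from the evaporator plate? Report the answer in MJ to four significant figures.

108.3 MJ

In absolute terms T_C = 268.71 K and T_H = 301.93 K, so ΔT = 33.22 K.
The reversible limit is COP_R = T_C/ΔT = 8.088, so W_min = Q_C/COP = Q_C·ΔT/T_C.
W_min = 876.0 × 33.22/268.71 = 108.3 MJ.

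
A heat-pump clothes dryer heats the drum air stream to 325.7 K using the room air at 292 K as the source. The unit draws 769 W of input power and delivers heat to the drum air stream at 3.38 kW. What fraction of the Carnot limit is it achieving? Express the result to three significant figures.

0.455

Converting, Q̇_H = 3.380 kW = 3380 W, so COP_actual = Q̇_H/Ẇ = 3380/769.0 = 4.395.
The reservoir spacing is ΔT = 325.7 − 292 = 33.70 K.
COP_Carnot = T_H/ΔT = 325.70/33.70 = 9.665.
η_II = COP_actual/COP_Carnot = 4.395/9.665 = 0.4548.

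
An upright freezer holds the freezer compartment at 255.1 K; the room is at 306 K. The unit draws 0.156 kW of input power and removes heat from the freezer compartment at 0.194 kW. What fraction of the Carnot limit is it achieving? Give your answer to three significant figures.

COP_actual = Q̇_C/Ẇ = 0.1940/0.1560 = 1.244.
The reservoir spacing is ΔT = 306 − 255.1 = 50.90 K.
COP_Carnot = T_C/ΔT = 255.10/50.90 = 5.012.
η_II = COP_actual/COP_Carnot = 1.244/5.012 = 0.2481.

0.248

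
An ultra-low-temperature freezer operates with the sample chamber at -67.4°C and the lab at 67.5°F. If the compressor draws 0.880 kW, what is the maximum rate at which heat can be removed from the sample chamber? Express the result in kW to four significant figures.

In absolute terms T_C = 205.75 K and T_H = 292.87 K, so ΔT = 87.12 K.
COP_Carnot = T_C/ΔT = 205.75/87.12 = 2.362.
Q̇_max = COP_Carnot × Ẇ = 2.362 × 0.8800 kW = 2.078 kW.

2.078 kW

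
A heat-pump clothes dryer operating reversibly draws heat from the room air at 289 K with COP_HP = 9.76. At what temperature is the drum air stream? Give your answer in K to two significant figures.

COP_HP = T_H/(T_H − T_C) rearranges to T_H = COP·T_C/(COP − 1).
With T_C = 289.00 K, T_H = 9.76 × 289.00/8.760 = 321.99 K.

320 K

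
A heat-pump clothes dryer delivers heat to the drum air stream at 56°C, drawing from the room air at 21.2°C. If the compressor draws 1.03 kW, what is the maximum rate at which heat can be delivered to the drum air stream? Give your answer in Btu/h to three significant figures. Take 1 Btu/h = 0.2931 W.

In absolute terms T_C = 294.35 K and T_H = 329.15 K, so ΔT = 34.80 K.
COP_Carnot = T_H/ΔT = 329.15/34.80 = 9.458.
Q̇_max = COP_Carnot × Ẇ = 9.458 × 1.030 kW = 9.742 kW = 33240 Btu/h.

33200 Btu/h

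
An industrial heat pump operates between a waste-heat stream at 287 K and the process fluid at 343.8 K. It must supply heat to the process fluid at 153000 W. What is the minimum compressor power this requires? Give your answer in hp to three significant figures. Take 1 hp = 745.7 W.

The reservoir spacing is ΔT = 343.8 − 287 = 56.80 K.
COP_Carnot = T_H/ΔT = 343.80/56.80 = 6.053.
Ẇ_min = Q̇/COP_Carnot = 153000/6.053 = 25280 W = 33.90 hp.

33.9 hp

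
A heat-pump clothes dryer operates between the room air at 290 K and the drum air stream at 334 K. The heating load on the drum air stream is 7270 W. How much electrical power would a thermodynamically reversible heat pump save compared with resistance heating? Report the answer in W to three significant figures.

6310 W

The reservoir spacing is ΔT = 334 − 290 = 44.00 K.
COP_Carnot = T_H/ΔT = 334.00/44.00 = 7.591.
Resistance heating needs Ẇ_res = Q̇_H = 7270 W; the reversible heat pump needs only Ẇ_hp = Q̇_H/COP = 957.7 W.
Saving = 7270 − 957.7 = 6312 W.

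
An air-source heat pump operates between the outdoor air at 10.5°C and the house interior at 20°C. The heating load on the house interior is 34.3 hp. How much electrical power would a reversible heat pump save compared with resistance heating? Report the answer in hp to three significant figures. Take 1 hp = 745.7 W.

In absolute terms T_C = 283.65 K and T_H = 293.15 K, so ΔT = 9.500 K.
COP_Carnot = T_H/ΔT = 293.15/9.500 = 30.86.
Resistance heating needs Ẇ_res = Q̇_H = 34.30 hp; the reversible heat pump needs only Ẇ_hp = Q̇_H/COP = 1.112 hp.
Saving = 34.30 − 1.112 = 33.19 hp.

33.2 hp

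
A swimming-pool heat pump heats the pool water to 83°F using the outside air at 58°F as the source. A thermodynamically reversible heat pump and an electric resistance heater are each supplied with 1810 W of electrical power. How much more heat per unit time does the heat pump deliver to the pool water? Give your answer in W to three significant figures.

37500 W

In absolute terms T_C = 287.59 K and T_H = 301.48 K, so ΔT = 13.89 K.
COP_Carnot = T_H/ΔT = 301.48/13.89 = 21.71.
The heat pump delivers Q̇_H = COP × Ẇ = 39290 W; the resistance heater delivers Ẇ = 1810 W.
Extra = (COP − 1)·Ẇ = 37480 W.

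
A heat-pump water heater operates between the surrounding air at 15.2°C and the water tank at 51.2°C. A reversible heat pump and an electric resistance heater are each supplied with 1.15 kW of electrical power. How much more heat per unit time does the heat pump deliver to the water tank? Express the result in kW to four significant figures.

9.211 kW

In absolute terms T_C = 288.35 K and T_H = 324.35 K, so ΔT = 36.00 K.
COP_Carnot = T_H/ΔT = 324.35/36.00 = 9.010.
The heat pump delivers Q̇_H = COP × Ẇ = 10.36 kW; the resistance heater delivers Ẇ = 1.150 kW.
Extra = (COP − 1)·Ẇ = 9.211 kW.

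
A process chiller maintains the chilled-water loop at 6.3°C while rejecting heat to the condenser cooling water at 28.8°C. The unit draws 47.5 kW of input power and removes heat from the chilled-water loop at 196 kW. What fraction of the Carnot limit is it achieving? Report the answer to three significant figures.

COP_actual = Q̇_C/Ẇ = 196.0/47.50 = 4.126.
In absolute terms T_C = 279.45 K and T_H = 301.95 K, so ΔT = 22.50 K.
COP_Carnot = T_C/ΔT = 279.45/22.50 = 12.42.
η_II = COP_actual/COP_Carnot = 4.126/12.42 = 0.3322.

0.332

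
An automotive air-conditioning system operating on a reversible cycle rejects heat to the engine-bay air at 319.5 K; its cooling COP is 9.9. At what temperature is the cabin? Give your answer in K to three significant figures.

For a Carnot refrigerator COP_R = T_C/(T_H − T_C), so T_C = COP·T_H/(1 + COP).
With T_H = 319.50 K, T_C = 9.9 × 319.50/10.90 = 290.19 K.

290 K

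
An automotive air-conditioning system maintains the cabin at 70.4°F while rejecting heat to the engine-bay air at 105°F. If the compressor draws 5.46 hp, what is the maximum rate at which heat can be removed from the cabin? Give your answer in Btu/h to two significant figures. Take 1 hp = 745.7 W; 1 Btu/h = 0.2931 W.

In absolute terms T_C = 294.48 K and T_H = 313.71 K, so ΔT = 19.22 K.
COP_Carnot = T_C/ΔT = 294.48/19.22 = 15.32.
Q̇_max = COP_Carnot × Ẇ = 15.32 × 5.460 hp = 83.65 hp = 212800 Btu/h.

210000 Btu/h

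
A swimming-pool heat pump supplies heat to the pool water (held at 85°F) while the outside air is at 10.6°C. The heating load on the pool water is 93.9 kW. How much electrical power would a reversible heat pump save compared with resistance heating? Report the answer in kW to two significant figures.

88 kW

In absolute terms T_C = 283.75 K and T_H = 302.59 K, so ΔT = 18.84 K.
COP_Carnot = T_H/ΔT = 302.59/18.84 = 16.06.
Resistance heating needs Ẇ_res = Q̇_H = 93.90 kW; the reversible heat pump needs only Ẇ_hp = Q̇_H/COP = 5.848 kW.
Saving = 93.90 − 5.848 = 88.05 kW.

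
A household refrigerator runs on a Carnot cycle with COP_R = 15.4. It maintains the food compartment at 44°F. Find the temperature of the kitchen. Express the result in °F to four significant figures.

76.71 °F

COP_R = T_C/(T_H − T_C) gives T_H − T_C = T_C/COP.
With T_C = 279.82 K, T_H = 279.82 × (1 + 1/15.4) = 297.99 K.
Converting, 297.99 K = 76.71°F.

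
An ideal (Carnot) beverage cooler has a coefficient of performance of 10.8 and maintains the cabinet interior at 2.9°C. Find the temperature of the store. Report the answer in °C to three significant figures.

28.5 °C

COP_R = T_C/(T_H − T_C) gives T_H − T_C = T_C/COP.
With T_C = 276.05 K, T_H = 276.05 × (1 + 1/10.8) = 301.61 K.
Converting, 301.61 K = 28.46°C.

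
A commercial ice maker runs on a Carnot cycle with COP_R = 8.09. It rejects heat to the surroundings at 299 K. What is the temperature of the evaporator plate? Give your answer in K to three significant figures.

266 K

For a Carnot refrigerator COP_R = T_C/(T_H − T_C), so T_C = COP·T_H/(1 + COP).
With T_H = 299.00 K, T_C = 8.09 × 299.00/9.090 = 266.11 K.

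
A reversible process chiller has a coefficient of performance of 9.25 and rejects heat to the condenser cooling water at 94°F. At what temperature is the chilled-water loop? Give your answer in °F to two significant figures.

40 °F

For a Carnot refrigerator COP_R = T_C/(T_H − T_C), so T_C = COP·T_H/(1 + COP).
With T_H = 307.59 K, T_C = 9.25 × 307.59/10.25 = 277.59 K.
Converting, 277.59 K = 39.98°F.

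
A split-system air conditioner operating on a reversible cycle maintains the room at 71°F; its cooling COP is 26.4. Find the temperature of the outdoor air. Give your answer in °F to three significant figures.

91.1 °F

COP_R = T_C/(T_H − T_C) gives T_H − T_C = T_C/COP.
With T_C = 294.82 K, T_H = 294.82 × (1 + 1/26.4) = 305.98 K.
Converting, 305.98 K = 91.10°F.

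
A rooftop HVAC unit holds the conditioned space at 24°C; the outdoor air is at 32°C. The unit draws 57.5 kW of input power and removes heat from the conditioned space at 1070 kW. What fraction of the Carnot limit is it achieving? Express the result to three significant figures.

0.501

COP_actual = Q̇_C/Ẇ = 1070/57.50 = 18.61.
In absolute terms T_C = 297.15 K and T_H = 305.15 K, so ΔT = 8.000 K.
COP_Carnot = T_C/ΔT = 297.15/8.000 = 37.14.
η_II = COP_actual/COP_Carnot = 18.61/37.14 = 0.5010.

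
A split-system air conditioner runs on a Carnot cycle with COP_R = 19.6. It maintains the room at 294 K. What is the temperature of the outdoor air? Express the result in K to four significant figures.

COP_R = T_C/(T_H − T_C) gives T_H − T_C = T_C/COP.
With T_C = 294.00 K, T_H = 294.00 × (1 + 1/19.6) = 309.00 K.

309.0 K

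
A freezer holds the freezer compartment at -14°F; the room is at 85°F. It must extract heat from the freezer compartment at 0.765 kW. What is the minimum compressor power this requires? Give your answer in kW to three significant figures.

0.170 kW

In absolute terms T_C = 247.59 K and T_H = 302.59 K, so ΔT = 55.00 K.
COP_Carnot = T_C/ΔT = 247.59/55.00 = 4.502.
Ẇ_min = Q̇/COP_Carnot = 0.7650/4.502 = 0.1699 kW.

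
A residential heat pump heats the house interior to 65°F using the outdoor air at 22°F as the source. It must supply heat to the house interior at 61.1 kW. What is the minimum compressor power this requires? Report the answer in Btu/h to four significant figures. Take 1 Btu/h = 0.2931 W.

17080 Btu/h

In absolute terms T_C = 267.59 K and T_H = 291.48 K, so ΔT = 23.89 K.
COP_Carnot = T_H/ΔT = 291.48/23.89 = 12.20.
Ẇ_min = Q̇/COP_Carnot = 61.10/12.20 = 5.008 kW = 17080 Btu/h.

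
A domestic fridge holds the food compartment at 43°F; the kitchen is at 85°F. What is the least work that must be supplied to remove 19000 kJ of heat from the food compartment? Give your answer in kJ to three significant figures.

1590 kJ

In absolute terms T_C = 279.26 K and T_H = 302.59 K, so ΔT = 23.33 K.
The reversible limit is COP_R = T_C/ΔT = 11.97, so W_min = Q_C/COP = Q_C·ΔT/T_C.
W_min = 19000 × 23.33/279.26 = 1588 kJ.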